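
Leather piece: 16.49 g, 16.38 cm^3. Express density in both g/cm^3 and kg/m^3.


Density = 16.49 / 16.38 = 1.007 g/cm^3
Convert: 1.007 x 1000 = 1007 kg/m^3


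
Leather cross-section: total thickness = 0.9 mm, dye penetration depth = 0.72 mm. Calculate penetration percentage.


Penetration% = 0.72 / 0.9 x 100
Penetration = 80.0%


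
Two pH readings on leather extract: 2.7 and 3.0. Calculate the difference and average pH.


Difference = 0.3
Average pH = 2.85

Difference = |2.7 - 3.0| = 0.3
Average = (2.7 + 3.0) / 2 = 2.85


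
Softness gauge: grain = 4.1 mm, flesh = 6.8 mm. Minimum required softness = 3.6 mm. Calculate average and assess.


Average = (4.1 + 6.8) / 2 = 5.45 mm
Minimum = 3.6 mm
Meets requirement: Yes


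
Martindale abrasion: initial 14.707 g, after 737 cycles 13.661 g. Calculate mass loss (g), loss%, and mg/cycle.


Mass loss = 1.046 g
Loss = 7.11%
Rate = 1.419 mg/cycle


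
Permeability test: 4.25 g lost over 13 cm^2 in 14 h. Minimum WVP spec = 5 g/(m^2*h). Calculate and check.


WVP = 4.25 / (13 x 14) x 10000 = 233.52 g/(m^2*h)
Minimum: 5 g/(m^2*h)
Meets spec: Yes


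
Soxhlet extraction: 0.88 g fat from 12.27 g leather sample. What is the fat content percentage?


7.2%


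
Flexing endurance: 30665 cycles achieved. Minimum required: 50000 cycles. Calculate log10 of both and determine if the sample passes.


log10(30665) = 4.49
log10(50000) = 4.70
Passes: No


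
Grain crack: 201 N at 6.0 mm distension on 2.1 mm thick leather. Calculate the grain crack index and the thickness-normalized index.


Crack index = 201 / 6.0 = 33.5 N/mm
Normalized = 33.5 / 2.1 = 16.0 N/mm per mm


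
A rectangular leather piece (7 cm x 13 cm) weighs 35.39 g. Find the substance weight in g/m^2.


3889.0 g/m^2

Area = 7 x 13 = 91 cm^2
SW = 35.39 / 91 x 10000 = 3889.0 g/m^2


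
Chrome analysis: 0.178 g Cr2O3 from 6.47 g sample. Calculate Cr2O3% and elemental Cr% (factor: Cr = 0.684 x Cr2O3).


Cr2O3 = 2.75%
Cr = 1.88%

Cr2O3% = 0.178 / 6.47 x 100 = 2.75%
Cr% = 2.75 x 0.684 = 1.88%


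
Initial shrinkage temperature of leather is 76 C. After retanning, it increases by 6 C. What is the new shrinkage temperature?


New Ts = 76 + 6 = 82 C


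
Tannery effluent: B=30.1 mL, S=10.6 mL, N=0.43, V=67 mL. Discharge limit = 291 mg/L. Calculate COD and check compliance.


COD = 1001.2 mg/L
Compliant: No

COD = (30.1 - 10.6) x 0.43 x 8000 / 67 = 1001.2 mg/L
Limit: 291 mg/L
Compliant: No


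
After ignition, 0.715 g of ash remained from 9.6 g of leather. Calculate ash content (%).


7.45%

Ash% = 0.715 / 9.6 x 100
Ash% = 7.45%


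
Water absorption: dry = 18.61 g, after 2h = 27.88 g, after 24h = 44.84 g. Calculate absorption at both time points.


2h absorption = 49.8%
24h absorption = 140.9%

WA (2h) = (27.88 - 18.61) / 18.61 x 100 = 49.8%
WA (24h) = (44.84 - 18.61) / 18.61 x 100 = 140.9%


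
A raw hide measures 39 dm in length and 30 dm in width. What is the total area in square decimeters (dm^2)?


Area = length x width
Area = 39 x 30 = 1170 dm^2


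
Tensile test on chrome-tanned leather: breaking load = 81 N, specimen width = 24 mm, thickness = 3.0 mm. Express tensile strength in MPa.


1.13 MPa

Cross-section = 24 x 3.0 = 72.0 mm^2
TS = 81 / 72.0 = 1.13 MPa
(1 N/mm^2 = 1 MPa)


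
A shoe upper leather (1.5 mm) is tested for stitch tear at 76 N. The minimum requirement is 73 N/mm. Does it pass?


STS = 50.7 N/mm
Passes: No


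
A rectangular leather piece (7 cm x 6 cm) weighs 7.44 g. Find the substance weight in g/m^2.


Area = 7 x 6 = 42 cm^2
SW = 7.44 / 42 x 10000 = 1771.4 g/m^2


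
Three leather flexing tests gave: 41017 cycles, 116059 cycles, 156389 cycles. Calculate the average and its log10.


Average = (41017 + 116059 + 156389) / 3 = 104488 cycles
log10(104488) = 5.02


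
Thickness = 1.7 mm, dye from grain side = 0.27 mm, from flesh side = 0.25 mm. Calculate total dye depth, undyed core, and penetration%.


Total dyed = 0.27 + 0.25 = 0.52 mm
Undyed core = 1.7 - 0.52 = 1.18 mm
Penetration = 0.52 / 1.7 x 100 = 30.6%


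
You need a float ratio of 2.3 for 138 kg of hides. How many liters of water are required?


317.4 L


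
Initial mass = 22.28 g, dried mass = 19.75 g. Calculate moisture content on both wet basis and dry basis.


Wet basis = 11.4%
Dry basis = 12.8%


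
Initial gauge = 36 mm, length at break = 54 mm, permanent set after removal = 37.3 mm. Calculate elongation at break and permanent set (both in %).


Elongation at break = 50.0%
Permanent set = 3.6%

Elongation at break = (54 - 36) / 36 x 100 = 50.0%
Permanent set = (37.3 - 36) / 36 x 100 = 3.6%


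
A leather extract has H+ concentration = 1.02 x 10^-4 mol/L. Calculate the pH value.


pH = 3.99

pH = -log10[H+]
pH = -log10(1.02 x 10^-4) = 3.99


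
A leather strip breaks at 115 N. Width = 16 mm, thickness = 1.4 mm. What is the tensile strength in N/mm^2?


Cross-sectional area = 16 x 1.4 = 22.4 mm^2
Tensile strength = 115 / 22.4 = 5.13 N/mm^2


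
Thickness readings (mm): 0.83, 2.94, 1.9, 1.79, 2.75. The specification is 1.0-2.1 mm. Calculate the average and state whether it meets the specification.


Sum = 10.21
Average = 10.21 / 5 = 2.04 mm
Specification range: 1.0 to 2.1 mm
Within spec: Yes


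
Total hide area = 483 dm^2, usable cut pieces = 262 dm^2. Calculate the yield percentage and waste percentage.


Yield = 54.2%
Waste = 45.8%


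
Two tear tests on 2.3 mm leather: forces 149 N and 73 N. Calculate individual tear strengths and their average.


Tear 1 = 64.8 N/mm
Tear 2 = 31.7 N/mm
Average = 48.3 N/mm

Tear 1 = 149 / 2.3 = 64.8 N/mm
Tear 2 = 73 / 2.3 = 31.7 N/mm
Average = (64.8 + 31.7) / 2 = 48.3 N/mm


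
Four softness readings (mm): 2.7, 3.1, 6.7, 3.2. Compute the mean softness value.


Sum = 2.7 + 3.1 + 6.7 + 3.2
Mean = 15.7 / 4 = 3.93 mm


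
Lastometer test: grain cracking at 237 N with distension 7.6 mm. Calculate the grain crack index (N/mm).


31.2 N/mm


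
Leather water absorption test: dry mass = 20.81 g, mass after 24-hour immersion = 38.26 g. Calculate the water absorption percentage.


Water absorbed = 38.26 - 20.81 = 17.45 g
WA% = 17.45 / 20.81 x 100 = 83.9%


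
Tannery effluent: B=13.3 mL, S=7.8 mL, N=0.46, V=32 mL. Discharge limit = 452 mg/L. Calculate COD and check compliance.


COD = (13.3 - 7.8) x 0.46 x 8000 / 32 = 632.5 mg/L
Limit: 452 mg/L
Compliant: No


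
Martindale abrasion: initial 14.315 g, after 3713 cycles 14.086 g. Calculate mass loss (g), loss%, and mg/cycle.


Loss = 14.315 - 14.086 = 0.229 g
Loss% = 0.229 / 14.315 x 100 = 1.60%
Rate = 0.229 / 3713 x 1000 = 0.062 mg/cycle


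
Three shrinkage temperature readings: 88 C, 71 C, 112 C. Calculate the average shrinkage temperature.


Average = (88 + 71 + 112) / 3
Average = 271 / 3 = 90.3 C


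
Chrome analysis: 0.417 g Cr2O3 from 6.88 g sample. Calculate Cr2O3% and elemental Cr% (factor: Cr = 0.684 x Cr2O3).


Cr2O3 = 6.06%
Cr = 4.15%

Cr2O3% = 0.417 / 6.88 x 100 = 6.06%
Cr% = 6.06 x 0.684 = 4.15%


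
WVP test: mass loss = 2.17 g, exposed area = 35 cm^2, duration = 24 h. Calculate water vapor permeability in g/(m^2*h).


25.83 g/(m^2*h)

WVP = mass_loss / (area x time) x 10000
WVP = 2.17 / (35 x 24) x 10000
WVP = 2.17 / 840 x 10000 = 25.83 g/(m^2*h)


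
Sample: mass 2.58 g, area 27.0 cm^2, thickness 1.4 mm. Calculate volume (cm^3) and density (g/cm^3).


Volume = 3.780 cm^3
Density = 0.683 g/cm^3

Thickness in cm = 1.4 / 10 = 0.14 cm
Volume = 27.0 x 0.14 = 3.780 cm^3
Density = 2.58 / 3.780 = 0.683 g/cm^3


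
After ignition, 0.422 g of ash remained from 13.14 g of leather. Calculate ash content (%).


3.21%

Ash% = 0.422 / 13.14 x 100
Ash% = 3.21%


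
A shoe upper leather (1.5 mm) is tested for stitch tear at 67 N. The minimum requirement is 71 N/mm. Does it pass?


STS = 67 / 1.5 = 44.7 N/mm
Minimum required: 71 N/mm
Passes: No


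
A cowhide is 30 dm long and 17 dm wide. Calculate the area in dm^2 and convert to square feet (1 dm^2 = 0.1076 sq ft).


510 dm^2
54.88 sq ft

Area = 30 x 17 = 510 dm^2
Conversion: 510 x 0.1076 = 54.88 sq ft


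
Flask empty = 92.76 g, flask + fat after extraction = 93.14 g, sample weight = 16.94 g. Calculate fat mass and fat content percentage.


Fat mass = 0.38 g
Fat content = 2.2%

Fat mass = 93.14 - 92.76 = 0.38 g
Fat% = 0.38 / 16.94 x 100 = 2.2%


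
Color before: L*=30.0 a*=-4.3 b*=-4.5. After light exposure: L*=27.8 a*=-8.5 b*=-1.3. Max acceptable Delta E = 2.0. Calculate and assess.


Delta E = 5.72
Passes: No


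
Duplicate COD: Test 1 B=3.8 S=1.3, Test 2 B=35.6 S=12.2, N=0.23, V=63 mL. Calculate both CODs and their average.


COD1 = (3.8 - 1.3) x 0.23 x 8000 / 63 = 73.0 mg/L
COD2 = (35.6 - 12.2) x 0.23 x 8000 / 63 = 683.4 mg/L
Average = (73.0 + 683.4) / 2 = 378.2 mg/L


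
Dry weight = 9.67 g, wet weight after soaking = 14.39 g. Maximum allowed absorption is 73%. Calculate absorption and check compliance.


Absorption = 48.8%
Compliant: Yes


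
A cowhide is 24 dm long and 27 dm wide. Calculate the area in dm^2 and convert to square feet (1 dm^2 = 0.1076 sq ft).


648 dm^2
69.72 sq ft


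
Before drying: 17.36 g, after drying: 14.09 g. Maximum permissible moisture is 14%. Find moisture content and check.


MC = (17.36 - 14.09) / 17.36 x 100 = 18.8%
Maximum: 14%
Acceptable: No


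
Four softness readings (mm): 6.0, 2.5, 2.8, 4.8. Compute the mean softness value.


4.03 mm


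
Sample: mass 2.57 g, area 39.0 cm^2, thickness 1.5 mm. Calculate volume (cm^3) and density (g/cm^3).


Volume = 5.850 cm^3
Density = 0.439 g/cm^3

Thickness in cm = 1.5 / 10 = 0.15 cm
Volume = 39.0 x 0.15 = 5.850 cm^3
Density = 2.57 / 5.850 = 0.439 g/cm^3


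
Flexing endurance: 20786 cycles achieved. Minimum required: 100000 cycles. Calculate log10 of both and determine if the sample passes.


log10(20786) = 4.32
log10(100000) = 5.00
Passes: No


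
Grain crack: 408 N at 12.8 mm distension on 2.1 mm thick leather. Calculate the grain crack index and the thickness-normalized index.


Crack index = 408 / 12.8 = 31.9 N/mm
Normalized = 31.9 / 2.1 = 15.2 N/mm per mm


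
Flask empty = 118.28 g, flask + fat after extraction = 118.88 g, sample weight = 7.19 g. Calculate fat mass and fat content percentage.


Fat mass = 0.60 g
Fat content = 8.3%

Fat mass = 118.88 - 118.28 = 0.60 g
Fat% = 0.60 / 7.19 x 100 = 8.3%


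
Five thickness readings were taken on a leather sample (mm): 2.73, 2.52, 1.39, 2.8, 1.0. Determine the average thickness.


Sum = 2.73 + 2.52 + 1.39 + 2.8 + 1.0 = 10.44
Average = 10.44 / 5 = 2.09 mm


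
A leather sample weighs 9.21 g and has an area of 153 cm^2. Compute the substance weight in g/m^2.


Substance weight = mass / area x 10000
SW = 9.21 / 153 x 10000
SW = 602.0 g/m^2


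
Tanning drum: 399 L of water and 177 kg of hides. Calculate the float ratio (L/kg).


2.3


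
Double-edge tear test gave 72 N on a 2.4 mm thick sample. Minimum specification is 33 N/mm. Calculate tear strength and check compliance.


Tear strength = 30.0 N/mm
Compliant: No


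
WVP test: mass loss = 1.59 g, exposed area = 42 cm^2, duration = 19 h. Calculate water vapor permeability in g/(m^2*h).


19.92 g/(m^2*h)

WVP = mass_loss / (area x time) x 10000
WVP = 1.59 / (42 x 19) x 10000
WVP = 1.59 / 798 x 10000 = 19.92 g/(m^2*h)


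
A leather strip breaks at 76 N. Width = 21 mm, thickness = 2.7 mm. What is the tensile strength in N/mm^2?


Cross-sectional area = 21 x 2.7 = 56.7 mm^2
Tensile strength = 76 / 56.7 = 1.34 N/mm^2


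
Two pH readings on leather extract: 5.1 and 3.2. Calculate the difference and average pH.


Difference = |5.1 - 3.2| = 1.9
Average = (5.1 + 3.2) / 2 = 4.15


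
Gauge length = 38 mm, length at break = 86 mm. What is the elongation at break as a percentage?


126.3%

Extension = 86 - 38 = 48 mm
Elongation = 48 / 38 x 100 = 126.3%


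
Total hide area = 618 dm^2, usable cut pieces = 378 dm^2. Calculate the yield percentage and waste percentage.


Yield = 61.2%
Waste = 38.8%

Yield = 378 / 618 x 100 = 61.2%
Waste = 618 - 378 = 240 dm^2
Waste% = 100 - 61.2 = 38.8%


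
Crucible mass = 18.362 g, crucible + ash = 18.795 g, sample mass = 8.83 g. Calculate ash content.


Ash mass = 0.433 g
Ash content = 4.90%

Ash mass = 18.795 - 18.362 = 0.433 g
Ash% = 0.433 / 8.83 x 100 = 4.90%


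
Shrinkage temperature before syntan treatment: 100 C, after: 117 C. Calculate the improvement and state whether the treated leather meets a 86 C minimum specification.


Improvement = 17 C
Meets 86 C spec: Yes


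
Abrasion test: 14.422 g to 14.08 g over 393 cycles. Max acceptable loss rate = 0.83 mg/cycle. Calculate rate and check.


Rate = 0.870 mg/cycle
Passes: No

Loss = 14.422 - 14.08 = 0.342 g
Rate = 0.342 g / 393 cycles x 1000 = 0.870 mg/cycle
Max = 0.83 mg/cycle
Passes: No


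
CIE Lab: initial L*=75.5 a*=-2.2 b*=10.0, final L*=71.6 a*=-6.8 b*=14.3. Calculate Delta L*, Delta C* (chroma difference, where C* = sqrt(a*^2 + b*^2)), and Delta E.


Delta L* = 71.6 - 75.5 = -3.9
C1* = sqrt((-2.2)^2 + (10.0)^2) = 10.239
C2* = sqrt((-6.8)^2 + (14.3)^2) = 15.834
Delta C* = 15.834 - 10.239 = 5.60
Delta E = sqrt((-3.9)^2 + (-4.6)^2 + (4.3)^2) = 7.41


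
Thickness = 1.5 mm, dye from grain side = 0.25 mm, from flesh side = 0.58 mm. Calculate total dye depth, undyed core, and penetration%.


Total dyed = 0.83 mm
Undyed core = 0.67 mm
Penetration = 55.3%

Total dyed = 0.25 + 0.58 = 0.83 mm
Undyed core = 1.5 - 0.83 = 0.67 mm
Penetration = 0.83 / 1.5 x 100 = 55.3%


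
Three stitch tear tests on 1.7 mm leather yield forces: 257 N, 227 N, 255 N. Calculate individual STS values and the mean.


STS1 = 151.2 N/mm
STS2 = 133.5 N/mm
STS3 = 150.0 N/mm
Mean = 144.9 N/mm

STS1 = 257 / 1.7 = 151.2 N/mm
STS2 = 227 / 1.7 = 133.5 N/mm
STS3 = 255 / 1.7 = 150.0 N/mm
Mean = (151.2 + 133.5 + 150.0) / 3 = 144.9 N/mm


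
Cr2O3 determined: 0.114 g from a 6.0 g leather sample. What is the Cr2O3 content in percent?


1.90%


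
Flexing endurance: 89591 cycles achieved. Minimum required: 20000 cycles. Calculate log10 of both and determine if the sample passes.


log10(89591) = 4.95
log10(20000) = 4.30
Passes: Yes


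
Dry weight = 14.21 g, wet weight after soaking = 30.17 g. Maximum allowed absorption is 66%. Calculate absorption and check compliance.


WA = (30.17 - 14.21) / 14.21 x 100 = 112.3%
Maximum allowed: 66%
Compliant: No


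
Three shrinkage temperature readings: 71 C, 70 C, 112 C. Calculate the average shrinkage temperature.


84.3 C

Average = (71 + 70 + 112) / 3
Average = 253 / 3 = 84.3 C


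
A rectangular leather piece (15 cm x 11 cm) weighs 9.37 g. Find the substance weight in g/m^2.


Area = 15 x 11 = 165 cm^2
SW = 9.37 / 165 x 10000 = 567.9 g/m^2


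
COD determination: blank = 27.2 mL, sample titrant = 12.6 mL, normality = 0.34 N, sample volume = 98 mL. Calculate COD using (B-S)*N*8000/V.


405.2 mg/L

COD = (27.2 - 12.6) x 0.34 x 8000 / 98
COD = 14.6 x 0.34 x 8000 / 98
COD = 405.2 mg/L


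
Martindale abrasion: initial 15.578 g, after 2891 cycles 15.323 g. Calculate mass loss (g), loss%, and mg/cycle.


Loss = 15.578 - 15.323 = 0.255 g
Loss% = 0.255 / 15.578 x 100 = 1.64%
Rate = 0.255 / 2891 x 1000 = 0.088 mg/cycle


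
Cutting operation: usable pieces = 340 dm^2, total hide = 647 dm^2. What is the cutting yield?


52.6%

Yield = usable / total x 100
Yield = 340 / 647 x 100 = 52.6%


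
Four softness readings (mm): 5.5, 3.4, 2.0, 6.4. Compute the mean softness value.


4.33 mm

Sum = 5.5 + 3.4 + 2.0 + 6.4
Mean = 17.3 / 4 = 4.33 mm


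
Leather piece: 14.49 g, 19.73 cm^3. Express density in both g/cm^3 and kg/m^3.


0.734 g/cm^3
734 kg/m^3

Density = 14.49 / 19.73 = 0.734 g/cm^3
Convert: 0.734 x 1000 = 734 kg/m^3


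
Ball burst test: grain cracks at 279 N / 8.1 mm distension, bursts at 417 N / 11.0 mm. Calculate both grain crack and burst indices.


Crack index = 34.4 N/mm
Burst index = 37.9 N/mm

Crack index = 279 / 8.1 = 34.4 N/mm
Burst index = 417 / 11.0 = 37.9 N/mm


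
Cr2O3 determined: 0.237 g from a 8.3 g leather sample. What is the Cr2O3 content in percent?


2.86%

Cr2O3% = 0.237 / 8.3 x 100
Cr2O3% = 2.86%


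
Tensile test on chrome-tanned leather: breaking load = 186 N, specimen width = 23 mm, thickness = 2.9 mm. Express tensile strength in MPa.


Cross-section = 23 x 2.9 = 66.7 mm^2
TS = 186 / 66.7 = 2.79 MPa
(1 N/mm^2 = 1 MPa)


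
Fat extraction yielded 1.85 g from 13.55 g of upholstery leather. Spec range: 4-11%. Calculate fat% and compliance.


Fat% = 1.85 / 13.55 x 100 = 13.7%
Spec range: 4-11%
Compliant: No


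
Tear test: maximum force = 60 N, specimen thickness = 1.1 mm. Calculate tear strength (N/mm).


54.5 N/mm

Tear strength = force / thickness
Tear = 60 / 1.1 = 54.5 N/mm


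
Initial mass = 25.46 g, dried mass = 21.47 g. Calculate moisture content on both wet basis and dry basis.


Moisture lost = 25.46 - 21.47 = 3.99 g
Wet basis MC = 3.99 / 25.46 x 100 = 15.7%
Dry basis MC = 3.99 / 21.47 x 100 = 18.6%


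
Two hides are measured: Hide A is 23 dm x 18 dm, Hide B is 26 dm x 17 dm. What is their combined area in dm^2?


856 dm^2


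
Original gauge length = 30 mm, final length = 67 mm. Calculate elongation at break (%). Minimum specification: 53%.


Extension = 67 - 30 = 37 mm
Elongation = 37 / 30 x 100 = 123.3%
Minimum required: 53%
Meets specification: Yes


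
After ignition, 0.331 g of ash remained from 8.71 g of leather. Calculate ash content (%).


3.80%


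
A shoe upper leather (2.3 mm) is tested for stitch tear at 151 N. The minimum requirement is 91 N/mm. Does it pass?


STS = 151 / 2.3 = 65.7 N/mm
Minimum required: 91 N/mm
Passes: No


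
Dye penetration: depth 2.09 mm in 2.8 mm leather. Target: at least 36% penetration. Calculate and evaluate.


Penetration = 2.09 / 2.8 x 100 = 74.6%
Target: 36%
Meets target: Yes


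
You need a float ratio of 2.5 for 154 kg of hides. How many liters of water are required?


Water = hide weight x target ratio
Water = 154 x 2.5 = 385.0 L


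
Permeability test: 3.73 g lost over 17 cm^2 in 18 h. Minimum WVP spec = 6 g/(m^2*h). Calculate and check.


WVP = 121.90 g/(m^2*h)
Meets specification: Yes


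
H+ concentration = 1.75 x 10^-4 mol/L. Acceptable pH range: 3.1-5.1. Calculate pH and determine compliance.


pH = -log10(1.75 x 10^-4) = 3.76
Range: 3.1 to 5.1
Compliant: Yes


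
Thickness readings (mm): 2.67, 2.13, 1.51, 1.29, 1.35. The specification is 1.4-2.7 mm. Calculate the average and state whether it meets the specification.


Sum = 8.95
Average = 8.95 / 5 = 1.79 mm
Specification range: 1.4 to 2.7 mm
Within spec: Yes


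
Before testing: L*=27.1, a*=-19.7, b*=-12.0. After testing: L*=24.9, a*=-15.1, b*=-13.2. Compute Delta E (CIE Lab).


Delta E = 5.24

dL = 24.9 - 27.1 = -2.2
da = -15.1 - (-19.7) = 4.6
db = -13.2 - (-12.0) = -1.2
dE = sqrt((-2.2)^2 + (4.6)^2 + (-1.2)^2) = 5.24


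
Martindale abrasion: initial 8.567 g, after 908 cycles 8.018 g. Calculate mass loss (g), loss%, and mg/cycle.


Mass loss = 0.549 g
Loss = 6.41%
Rate = 0.605 mg/cycle

Loss = 8.567 - 8.018 = 0.549 g
Loss% = 0.549 / 8.567 x 100 = 6.41%
Rate = 0.549 / 908 x 1000 = 0.605 mg/cycle


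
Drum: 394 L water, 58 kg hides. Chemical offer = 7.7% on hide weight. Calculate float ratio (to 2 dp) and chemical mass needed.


Float ratio = 394 / 58 = 6.79
Chemical = 58 x 7.7 / 100 = 4.466 kg


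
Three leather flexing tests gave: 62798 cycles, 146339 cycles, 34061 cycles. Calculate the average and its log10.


Average = (62798 + 146339 + 34061) / 3 = 81066 cycles
log10(81066) = 4.91


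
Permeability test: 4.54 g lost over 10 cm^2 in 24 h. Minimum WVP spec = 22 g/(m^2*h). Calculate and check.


WVP = 4.54 / (10 x 24) x 10000 = 189.17 g/(m^2*h)
Minimum: 22 g/(m^2*h)
Meets spec: Yes


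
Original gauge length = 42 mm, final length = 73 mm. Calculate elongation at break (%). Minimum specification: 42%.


Elongation = 73.8%
Meets spec: Yes

Extension = 73 - 42 = 31 mm
Elongation = 31 / 42 x 100 = 73.8%
Minimum required: 42%
Meets specification: Yes


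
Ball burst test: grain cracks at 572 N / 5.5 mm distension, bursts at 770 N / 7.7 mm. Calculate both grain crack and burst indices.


Crack index = 572 / 5.5 = 104.0 N/mm
Burst index = 770 / 7.7 = 100.0 N/mm


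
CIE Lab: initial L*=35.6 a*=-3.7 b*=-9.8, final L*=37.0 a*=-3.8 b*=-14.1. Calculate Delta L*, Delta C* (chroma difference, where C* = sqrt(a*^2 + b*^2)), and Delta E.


Delta L* = 1.4
Delta C* = 4.13
Delta E = 4.52

Delta L* = 37.0 - 35.6 = 1.4
C1* = sqrt((-3.7)^2 + (-9.8)^2) = 10.475
C2* = sqrt((-3.8)^2 + (-14.1)^2) = 14.603
Delta C* = 14.603 - 10.475 = 4.13
Delta E = sqrt((1.4)^2 + (-0.1)^2 + (-4.3)^2) = 4.52


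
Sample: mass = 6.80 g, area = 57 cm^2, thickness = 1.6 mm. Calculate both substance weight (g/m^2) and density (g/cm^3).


Substance weight = 1193.0 g/m^2
Density = 0.746 g/cm^3


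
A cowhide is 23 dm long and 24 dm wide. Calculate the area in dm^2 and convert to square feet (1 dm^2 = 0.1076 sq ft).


552 dm^2
59.40 sq ft

Area = 23 x 24 = 552 dm^2
Conversion: 552 x 0.1076 = 59.40 sq ft


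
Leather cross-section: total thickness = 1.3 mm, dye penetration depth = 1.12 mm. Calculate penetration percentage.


Penetration% = 1.12 / 1.3 x 100
Penetration = 86.2%


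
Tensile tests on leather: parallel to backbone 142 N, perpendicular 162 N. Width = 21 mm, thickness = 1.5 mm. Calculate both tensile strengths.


Area = 21 x 1.5 = 31.5 mm^2
TS (parallel) = 142 / 31.5 = 4.51 N/mm^2
TS (perpendicular) = 162 / 31.5 = 5.14 N/mm^2


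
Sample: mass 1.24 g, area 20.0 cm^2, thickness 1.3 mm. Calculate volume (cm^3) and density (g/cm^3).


Volume = 2.600 cm^3
Density = 0.477 g/cm^3


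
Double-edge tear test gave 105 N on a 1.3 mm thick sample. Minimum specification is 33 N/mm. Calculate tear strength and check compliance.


Tear strength = 105 / 1.3 = 80.8 N/mm
Required minimum = 33 N/mm
Compliant: Yes


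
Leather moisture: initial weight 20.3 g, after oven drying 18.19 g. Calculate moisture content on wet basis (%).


10.4%


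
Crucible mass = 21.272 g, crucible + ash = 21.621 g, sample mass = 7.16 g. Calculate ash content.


Ash mass = 0.349 g
Ash content = 4.87%


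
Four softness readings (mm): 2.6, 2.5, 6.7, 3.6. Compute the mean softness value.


3.85 mm

Sum = 2.6 + 2.5 + 6.7 + 3.6
Mean = 15.4 / 4 = 3.85 mm


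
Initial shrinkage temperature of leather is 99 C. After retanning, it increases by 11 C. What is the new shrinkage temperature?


110 C

New Ts = 99 + 11 = 110 C


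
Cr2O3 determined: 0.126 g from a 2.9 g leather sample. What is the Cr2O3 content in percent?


Cr2O3% = 0.126 / 2.9 x 100
Cr2O3% = 4.34%


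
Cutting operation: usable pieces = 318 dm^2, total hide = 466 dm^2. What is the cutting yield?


Yield = usable / total x 100
Yield = 318 / 466 x 100 = 68.2%


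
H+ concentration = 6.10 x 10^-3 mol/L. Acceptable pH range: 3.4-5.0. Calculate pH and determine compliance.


pH = 2.21
Compliant: No

pH = -log10(6.10 x 10^-3) = 2.21
Range: 3.4 to 5.0
Compliant: No


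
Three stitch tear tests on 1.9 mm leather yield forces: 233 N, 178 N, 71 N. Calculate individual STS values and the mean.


STS1 = 122.6 N/mm
STS2 = 93.7 N/mm
STS3 = 37.4 N/mm
Mean = 84.6 N/mm

STS1 = 233 / 1.9 = 122.6 N/mm
STS2 = 178 / 1.9 = 93.7 N/mm
STS3 = 71 / 1.9 = 37.4 N/mm
Mean = (122.6 + 93.7 + 37.4) / 3 = 84.6 N/mm


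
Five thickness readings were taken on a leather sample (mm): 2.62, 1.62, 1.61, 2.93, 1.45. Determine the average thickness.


2.05 mm

Sum = 2.62 + 1.62 + 1.61 + 2.93 + 1.45 = 10.23
Average = 10.23 / 5 = 2.05 mm


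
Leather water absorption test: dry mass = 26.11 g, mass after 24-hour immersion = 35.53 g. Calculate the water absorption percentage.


36.1%


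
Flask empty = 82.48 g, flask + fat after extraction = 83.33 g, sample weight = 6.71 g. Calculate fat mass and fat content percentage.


Fat mass = 0.85 g
Fat content = 12.7%

Fat mass = 83.33 - 82.48 = 0.85 g
Fat% = 0.85 / 6.71 x 100 = 12.7%


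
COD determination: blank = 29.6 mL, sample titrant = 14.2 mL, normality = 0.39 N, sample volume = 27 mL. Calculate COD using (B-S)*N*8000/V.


COD = (29.6 - 14.2) x 0.39 x 8000 / 27
COD = 15.4 x 0.39 x 8000 / 27
COD = 1779.6 mg/L


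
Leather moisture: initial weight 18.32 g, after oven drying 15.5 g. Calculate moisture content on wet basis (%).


Moisture = 18.32 - 15.5 = 2.82 g
MC = 2.82 / 18.32 x 100 = 15.4%


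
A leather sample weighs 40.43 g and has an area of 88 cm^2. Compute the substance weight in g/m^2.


4594.3 g/m^2

Substance weight = mass / area x 10000
SW = 40.43 / 88 x 10000
SW = 4594.3 g/m^2


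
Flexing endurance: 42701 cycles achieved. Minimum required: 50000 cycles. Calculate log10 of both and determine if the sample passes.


log10(42701) = 4.63
log10(50000) = 4.70
Passes: No


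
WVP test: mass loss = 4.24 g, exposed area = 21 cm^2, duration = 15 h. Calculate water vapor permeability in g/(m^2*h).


WVP = mass_loss / (area x time) x 10000
WVP = 4.24 / (21 x 15) x 10000
WVP = 4.24 / 315 x 10000 = 134.60 g/(m^2*h)


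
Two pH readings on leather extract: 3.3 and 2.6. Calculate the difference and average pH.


Difference = |3.3 - 2.6| = 0.7
Average = (3.3 + 2.6) / 2 = 2.95


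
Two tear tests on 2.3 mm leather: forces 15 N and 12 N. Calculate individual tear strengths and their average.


Tear 1 = 15 / 2.3 = 6.5 N/mm
Tear 2 = 12 / 2.3 = 5.2 N/mm
Average = (6.5 + 5.2) / 2 = 5.9 N/mm


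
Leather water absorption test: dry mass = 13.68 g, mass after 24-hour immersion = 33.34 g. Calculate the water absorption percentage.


143.7%

Water absorbed = 33.34 - 13.68 = 19.66 g
WA% = 19.66 / 13.68 x 100 = 143.7%


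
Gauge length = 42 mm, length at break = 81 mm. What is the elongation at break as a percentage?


Extension = 81 - 42 = 39 mm
Elongation = 39 / 42 x 100 = 92.9%


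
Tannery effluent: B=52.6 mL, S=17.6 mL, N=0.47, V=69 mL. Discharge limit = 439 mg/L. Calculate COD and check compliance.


COD = 1907.2 mg/L
Compliant: No

COD = (52.6 - 17.6) x 0.47 x 8000 / 69 = 1907.2 mg/L
Limit: 439 mg/L
Compliant: No


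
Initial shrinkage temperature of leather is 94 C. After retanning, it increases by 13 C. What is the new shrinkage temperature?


New Ts = 94 + 13 = 107 C


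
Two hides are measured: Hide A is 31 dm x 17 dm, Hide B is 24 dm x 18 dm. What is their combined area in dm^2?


Hide A area = 31 x 17 = 527 dm^2
Hide B area = 24 x 18 = 432 dm^2
Total = 527 + 432 = 959 dm^2


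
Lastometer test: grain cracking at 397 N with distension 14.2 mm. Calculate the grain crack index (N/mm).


Grain crack index = force / distension
Index = 397 / 14.2 = 28.0 N/mm


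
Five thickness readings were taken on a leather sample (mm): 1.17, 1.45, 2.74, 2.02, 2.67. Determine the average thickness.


Sum = 1.17 + 1.45 + 2.74 + 2.02 + 2.67 = 10.05
Average = 10.05 / 5 = 2.01 mm


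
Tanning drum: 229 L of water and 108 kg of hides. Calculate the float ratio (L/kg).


Float ratio = water / hide weight
Ratio = 229 / 108 = 2.1


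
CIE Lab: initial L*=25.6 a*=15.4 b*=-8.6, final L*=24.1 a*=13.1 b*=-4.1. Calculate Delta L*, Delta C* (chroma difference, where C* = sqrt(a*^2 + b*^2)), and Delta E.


Delta L* = 24.1 - 25.6 = -1.5
C1* = sqrt((15.4)^2 + (-8.6)^2) = 17.639
C2* = sqrt((13.1)^2 + (-4.1)^2) = 13.727
Delta C* = 13.727 - 17.639 = -3.91
Delta E = sqrt((-1.5)^2 + (-2.3)^2 + (4.5)^2) = 5.27


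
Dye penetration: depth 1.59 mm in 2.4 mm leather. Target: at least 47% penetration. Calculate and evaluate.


Penetration = 66.3%
Meets target: Yes

Penetration = 1.59 / 2.4 x 100 = 66.3%
Target: 47%
Meets target: Yes


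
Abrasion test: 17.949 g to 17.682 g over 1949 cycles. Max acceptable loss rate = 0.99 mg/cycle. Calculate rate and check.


Rate = 0.137 mg/cycle
Passes: Yes


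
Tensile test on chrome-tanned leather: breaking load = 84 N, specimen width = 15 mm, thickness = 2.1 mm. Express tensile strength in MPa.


Cross-section = 15 x 2.1 = 31.5 mm^2
TS = 84 / 31.5 = 2.67 MPa
(1 N/mm^2 = 1 MPa)


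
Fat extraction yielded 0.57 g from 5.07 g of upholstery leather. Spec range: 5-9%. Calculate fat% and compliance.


Fat content = 11.2%
Compliant: No

Fat% = 0.57 / 5.07 x 100 = 11.2%
Spec range: 5-9%
Compliant: No


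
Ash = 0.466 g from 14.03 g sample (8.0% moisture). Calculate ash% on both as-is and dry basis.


As-is ash = 3.32%
Dry-basis ash = 3.61%


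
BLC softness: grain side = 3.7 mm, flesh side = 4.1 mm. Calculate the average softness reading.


3.90 mm

Average = (3.7 + 4.1) / 2
Average = 3.90 mm


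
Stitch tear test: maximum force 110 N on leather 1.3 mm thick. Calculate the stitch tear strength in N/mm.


84.6 N/mm

Stitch tear strength = force / thickness
STS = 110 / 1.3 = 84.6 N/mm


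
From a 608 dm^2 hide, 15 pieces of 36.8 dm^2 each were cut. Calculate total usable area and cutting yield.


Total usable = 15 x 36.8 = 552.0 dm^2
Yield = 552.0 / 608 x 100 = 90.8%


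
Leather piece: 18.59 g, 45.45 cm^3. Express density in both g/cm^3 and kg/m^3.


Density = 18.59 / 45.45 = 0.409 g/cm^3
Convert: 0.409 x 1000 = 409 kg/m^3


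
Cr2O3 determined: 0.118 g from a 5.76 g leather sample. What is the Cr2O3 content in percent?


2.05%

Cr2O3% = 0.118 / 5.76 x 100
Cr2O3% = 2.05%


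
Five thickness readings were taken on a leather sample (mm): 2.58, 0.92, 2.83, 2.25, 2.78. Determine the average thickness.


2.27 mm


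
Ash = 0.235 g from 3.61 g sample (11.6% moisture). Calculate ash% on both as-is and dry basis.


As-is ash% = 0.235 / 3.61 x 100 = 6.51%
Dry mass = 3.61 x (100 - 11.6) / 100 = 3.19124 g
Dry-basis ash% = 0.235 / 3.19124 x 100 = 7.36%


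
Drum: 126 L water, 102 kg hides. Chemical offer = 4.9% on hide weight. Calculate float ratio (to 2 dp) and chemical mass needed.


Float ratio = 126 / 102 = 1.24
Chemical = 102 x 4.9 / 100 = 4.998 kg


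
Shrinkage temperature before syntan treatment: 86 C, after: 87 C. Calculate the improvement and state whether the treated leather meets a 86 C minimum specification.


Improvement = 87 - 86 = 1 C
Spec check: 87 C >= 86 C? Yes


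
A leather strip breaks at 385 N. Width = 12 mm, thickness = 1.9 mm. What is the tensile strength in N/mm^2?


Cross-sectional area = 12 x 1.9 = 22.8 mm^2
Tensile strength = 385 / 22.8 = 16.89 N/mm^2


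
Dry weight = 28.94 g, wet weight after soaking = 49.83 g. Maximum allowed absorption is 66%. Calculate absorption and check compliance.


WA = (49.83 - 28.94) / 28.94 x 100 = 72.2%
Maximum allowed: 66%
Compliant: No


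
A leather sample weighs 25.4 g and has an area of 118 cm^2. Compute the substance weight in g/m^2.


Substance weight = mass / area x 10000
SW = 25.4 / 118 x 10000
SW = 2152.5 g/m^2


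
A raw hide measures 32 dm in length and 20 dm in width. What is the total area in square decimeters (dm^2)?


Area = length x width
Area = 32 x 20 = 640 dm^2


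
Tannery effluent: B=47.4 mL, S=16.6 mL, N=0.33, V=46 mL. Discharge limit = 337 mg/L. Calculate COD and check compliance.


COD = (47.4 - 16.6) x 0.33 x 8000 / 46 = 1767.7 mg/L
Limit: 337 mg/L
Compliant: No


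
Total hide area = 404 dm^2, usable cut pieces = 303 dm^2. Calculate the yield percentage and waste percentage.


Yield = 303 / 404 x 100 = 75.0%
Waste = 404 - 303 = 101 dm^2
Waste% = 100 - 75.0 = 25.0%


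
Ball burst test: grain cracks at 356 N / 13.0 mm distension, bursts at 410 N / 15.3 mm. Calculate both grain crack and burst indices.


Crack index = 27.4 N/mm
Burst index = 26.8 N/mm


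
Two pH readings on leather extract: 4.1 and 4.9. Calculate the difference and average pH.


Difference = |4.1 - 4.9| = 0.8
Average = (4.1 + 4.9) / 2 = 4.50


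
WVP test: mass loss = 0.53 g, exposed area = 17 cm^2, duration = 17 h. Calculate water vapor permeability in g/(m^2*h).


WVP = mass_loss / (area x time) x 10000
WVP = 0.53 / (17 x 17) x 10000
WVP = 0.53 / 289 x 10000 = 18.34 g/(m^2*h)


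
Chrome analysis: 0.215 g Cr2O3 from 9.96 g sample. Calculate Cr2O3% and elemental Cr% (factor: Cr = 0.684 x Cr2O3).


Cr2O3% = 0.215 / 9.96 x 100 = 2.16%
Cr% = 2.16 x 0.684 = 1.48%


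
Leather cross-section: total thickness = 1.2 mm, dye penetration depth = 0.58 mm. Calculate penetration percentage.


Penetration% = 0.58 / 1.2 x 100
Penetration = 48.3%


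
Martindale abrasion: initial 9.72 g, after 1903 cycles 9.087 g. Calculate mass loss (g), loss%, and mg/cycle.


Loss = 9.72 - 9.087 = 0.633 g
Loss% = 0.633 / 9.72 x 100 = 6.51%
Rate = 0.633 / 1903 x 1000 = 0.333 mg/cycle


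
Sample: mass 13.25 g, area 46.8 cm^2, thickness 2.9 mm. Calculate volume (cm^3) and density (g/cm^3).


Thickness in cm = 2.9 / 10 = 0.29 cm
Volume = 46.8 x 0.29 = 13.572 cm^3
Density = 13.25 / 13.572 = 0.976 g/cm^3


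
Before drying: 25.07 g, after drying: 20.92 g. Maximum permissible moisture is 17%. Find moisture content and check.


MC = (25.07 - 20.92) / 25.07 x 100 = 16.6%
Maximum: 17%
Acceptable: Yes


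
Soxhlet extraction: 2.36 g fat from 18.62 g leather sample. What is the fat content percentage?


Fat content = 2.36 / 18.62 x 100
Fat = 12.7%


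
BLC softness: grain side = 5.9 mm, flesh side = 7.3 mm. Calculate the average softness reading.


6.60 mm

Average = (5.9 + 7.3) / 2
Average = 6.60 mm


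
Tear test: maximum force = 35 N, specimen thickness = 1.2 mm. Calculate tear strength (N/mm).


Tear strength = force / thickness
Tear = 35 / 1.2 = 29.2 N/mm


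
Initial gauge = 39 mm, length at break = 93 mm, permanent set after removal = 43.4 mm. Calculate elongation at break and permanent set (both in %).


Elongation at break = 138.5%
Permanent set = 11.3%

Elongation at break = (93 - 39) / 39 x 100 = 138.5%
Permanent set = (43.4 - 39) / 39 x 100 = 11.3%


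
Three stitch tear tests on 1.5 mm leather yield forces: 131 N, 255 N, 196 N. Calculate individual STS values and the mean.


STS1 = 87.3 N/mm
STS2 = 170.0 N/mm
STS3 = 130.7 N/mm
Mean = 129.3 N/mm

STS1 = 131 / 1.5 = 87.3 N/mm
STS2 = 255 / 1.5 = 170.0 N/mm
STS3 = 196 / 1.5 = 130.7 N/mm
Mean = (87.3 + 170.0 + 130.7) / 3 = 129.3 N/mm


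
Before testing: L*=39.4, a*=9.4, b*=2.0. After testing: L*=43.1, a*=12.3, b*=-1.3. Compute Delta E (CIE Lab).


dL = 43.1 - 39.4 = 3.7
da = 12.3 - 9.4 = 2.9
db = -1.3 - 2.0 = -3.3
dE = sqrt((3.7)^2 + (2.9)^2 + (-3.3)^2) = 5.74


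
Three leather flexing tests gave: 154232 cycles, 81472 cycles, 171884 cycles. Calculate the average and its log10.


Average = (154232 + 81472 + 171884) / 3 = 135863 cycles
log10(135863) = 5.13


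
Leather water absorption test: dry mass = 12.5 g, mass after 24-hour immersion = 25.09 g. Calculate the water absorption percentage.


Water absorbed = 25.09 - 12.5 = 12.59 g
WA% = 12.59 / 12.5 x 100 = 100.7%


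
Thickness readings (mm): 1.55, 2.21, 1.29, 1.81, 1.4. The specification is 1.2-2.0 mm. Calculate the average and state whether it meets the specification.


Sum = 8.26
Average = 8.26 / 5 = 1.65 mm
Specification range: 1.2 to 2.0 mm
Within spec: Yes


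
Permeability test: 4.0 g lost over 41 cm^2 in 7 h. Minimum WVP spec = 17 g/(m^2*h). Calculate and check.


WVP = 4.0 / (41 x 7) x 10000 = 139.37 g/(m^2*h)
Minimum: 17 g/(m^2*h)
Meets spec: Yes


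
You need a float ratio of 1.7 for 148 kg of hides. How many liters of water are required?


251.6 L

Water = hide weight x target ratio
Water = 148 x 1.7 = 251.6 L


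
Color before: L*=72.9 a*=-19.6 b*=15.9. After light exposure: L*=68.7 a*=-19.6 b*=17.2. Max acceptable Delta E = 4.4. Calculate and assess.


dL = -4.2, da = 0.0, db = 1.3
dE = sqrt((-4.2)^2 + (0.0)^2 + (1.3)^2) = 4.40
Max = 4.4
Passes: Yes


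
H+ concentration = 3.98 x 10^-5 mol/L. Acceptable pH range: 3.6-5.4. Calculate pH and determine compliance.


pH = 4.40
Compliant: Yes

pH = -log10(3.98 x 10^-5) = 4.40
Range: 3.6 to 5.4
Compliant: Yes


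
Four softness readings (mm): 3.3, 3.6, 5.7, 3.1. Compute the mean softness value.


Sum = 3.3 + 3.6 + 5.7 + 3.1
Mean = 15.7 / 4 = 3.93 mm


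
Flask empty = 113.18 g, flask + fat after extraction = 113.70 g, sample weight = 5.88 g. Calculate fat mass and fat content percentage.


Fat mass = 113.70 - 113.18 = 0.52 g
Fat% = 0.52 / 5.88 x 100 = 8.8%


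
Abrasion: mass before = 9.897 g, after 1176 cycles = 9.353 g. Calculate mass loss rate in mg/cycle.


0.463 mg/cycle

Mass loss = 9.897 - 9.353 = 0.544 g
Rate = 0.544 / 1176 x 1000 = 0.463 mg/cycle


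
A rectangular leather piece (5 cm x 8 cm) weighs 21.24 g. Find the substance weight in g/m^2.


Area = 5 x 8 = 40 cm^2
SW = 21.24 / 40 x 10000 = 5310.0 g/m^2


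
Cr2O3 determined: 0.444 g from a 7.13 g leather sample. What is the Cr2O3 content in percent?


Cr2O3% = 0.444 / 7.13 x 100
Cr2O3% = 6.23%


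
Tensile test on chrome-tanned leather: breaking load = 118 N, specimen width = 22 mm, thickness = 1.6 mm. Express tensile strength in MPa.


3.35 MPa


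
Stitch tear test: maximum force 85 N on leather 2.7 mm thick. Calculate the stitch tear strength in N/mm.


31.5 N/mm

Stitch tear strength = force / thickness
STS = 85 / 2.7 = 31.5 N/mm


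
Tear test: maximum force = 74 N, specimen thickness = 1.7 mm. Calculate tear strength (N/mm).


43.5 N/mm

Tear strength = force / thickness
Tear = 74 / 1.7 = 43.5 N/mm


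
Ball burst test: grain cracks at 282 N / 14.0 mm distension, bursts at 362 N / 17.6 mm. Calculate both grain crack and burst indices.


Crack index = 20.1 N/mm
Burst index = 20.6 N/mm

Crack index = 282 / 14.0 = 20.1 N/mm
Burst index = 362 / 17.6 = 20.6 N/mm


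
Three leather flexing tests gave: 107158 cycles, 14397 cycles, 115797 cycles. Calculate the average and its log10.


Average = 79117 cycles
log10 = 4.90

Average = (107158 + 14397 + 115797) / 3 = 79117 cycles
log10(79117) = 4.90


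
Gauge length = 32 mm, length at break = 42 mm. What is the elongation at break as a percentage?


Extension = 42 - 32 = 10 mm
Elongation = 10 / 32 x 100 = 31.3%


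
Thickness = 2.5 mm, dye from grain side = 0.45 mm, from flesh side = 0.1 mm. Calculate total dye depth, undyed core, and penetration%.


Total dyed = 0.45 + 0.1 = 0.55 mm
Undyed core = 2.5 - 0.55 = 1.95 mm
Penetration = 0.55 / 2.5 x 100 = 22.0%


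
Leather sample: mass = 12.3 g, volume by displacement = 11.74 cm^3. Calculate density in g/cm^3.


1.048 g/cm^3


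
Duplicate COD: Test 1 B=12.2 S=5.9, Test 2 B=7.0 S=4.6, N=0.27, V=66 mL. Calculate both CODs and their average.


COD1 = (12.2 - 5.9) x 0.27 x 8000 / 66 = 206.2 mg/L
COD2 = (7.0 - 4.6) x 0.27 x 8000 / 66 = 78.5 mg/L
Average = (206.2 + 78.5) / 2 = 142.4 mg/L


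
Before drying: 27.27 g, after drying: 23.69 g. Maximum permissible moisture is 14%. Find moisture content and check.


Moisture content = 13.1%
Acceptable: Yes

MC = (27.27 - 23.69) / 27.27 x 100 = 13.1%
Maximum: 14%
Acceptable: Yes


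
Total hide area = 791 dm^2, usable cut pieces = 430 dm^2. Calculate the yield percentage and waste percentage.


Yield = 430 / 791 x 100 = 54.4%
Waste = 791 - 430 = 361 dm^2
Waste% = 100 - 54.4 = 45.6%


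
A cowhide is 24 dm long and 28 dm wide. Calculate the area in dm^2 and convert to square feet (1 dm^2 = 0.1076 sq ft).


672 dm^2
72.31 sq ft

Area = 24 x 28 = 672 dm^2
Conversion: 672 x 0.1076 = 72.31 sq ft
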